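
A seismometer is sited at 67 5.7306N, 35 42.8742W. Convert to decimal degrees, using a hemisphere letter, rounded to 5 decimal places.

Lat: 5.7306′ = 0.095510°; total 67.095510
Longitude: 35 + 42.8742/60 = 35.714570

67.09551° N, 35.71457° W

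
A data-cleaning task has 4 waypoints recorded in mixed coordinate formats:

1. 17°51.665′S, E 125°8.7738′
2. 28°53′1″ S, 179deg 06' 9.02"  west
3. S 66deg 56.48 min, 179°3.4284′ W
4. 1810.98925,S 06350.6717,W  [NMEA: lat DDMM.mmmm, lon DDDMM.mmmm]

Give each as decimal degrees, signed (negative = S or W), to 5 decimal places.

Point 1:
  φ: 17 + 51.665/60 = 17.861083
  S ⇒ negate
  Lon: 125 + 8.7738/60 = 125.146230
  E ⇒ keep positive
Point 2:
  Latitude: 53′ + 1″ = 53.01667′; 28 + 53.01667/60 = 28.883611
  hemisphere S, so the sign is −
  Longitude: 6′ + 9.02″ = 6.15033′; 179 + 6.15033/60 = 179.102506
  W → negative
Point 3:
  Lat: 66 + 56.48/60 = 66.941333
  S ⇒ negate
  Lon: 179 + 3.4284/60 = 179.057140
  W → negative
Point 4:
  Lat: split at 2 digits → 18° and 10.98925′; 18 + 10.98925/60 = 18.183154
  S ⇒ negate
  λ: split at 3 digits → 063° and 50.6717′; 63 + 50.6717/60 = 63.844528
  hemisphere W, so the sign is −

1. -17.86108, 125.14623
2. -28.88361, -179.10251
3. -66.94133, -179.05714
4. -18.18315, -63.84453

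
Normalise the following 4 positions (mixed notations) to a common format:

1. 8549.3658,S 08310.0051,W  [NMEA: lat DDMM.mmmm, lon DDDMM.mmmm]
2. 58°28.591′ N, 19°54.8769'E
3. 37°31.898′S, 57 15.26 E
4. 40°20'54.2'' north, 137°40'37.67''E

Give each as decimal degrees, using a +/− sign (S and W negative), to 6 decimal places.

Point 1:
  Latitude: degrees = first 2 digits = 85, minutes = 49.3658; 85 + 49.3658/60 = 85.8227633
  S ⇒ negate
  λ: split at 3 digits → 083° and 10.0051′; 83 + 10.0051/60 = 83.1667517
  W → negative
Point 2:
  φ: 28.591′ = 0.476517°; total 58.4765167
  N ⇒ keep positive
  Lon: 54.8769′ = 0.914615°; total 19.9146150
  E ⇒ keep positive
Point 3:
  Latitude: 37 + 31.898/60 = 37.5316333
  S → negative
  λ: 15.26′ = 0.254333°; total 57.2543333
  E ⇒ keep positive
Point 4:
  Latitude: 20′ + 54.2″ = 20.90333′; 40 + 20.90333/60 = 40.3483889
  N ⇒ keep positive
  λ: 137 + 40/60 + 37.67/3600 = 137.6771306
  E → positive

1. -85.822763, -83.166752
2. 58.476517, 19.914615
3. -37.531633, 57.254333
4. 40.348389, 137.677131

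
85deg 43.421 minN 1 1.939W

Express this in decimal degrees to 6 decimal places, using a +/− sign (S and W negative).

Latitude: 85 + 43.421/60 = 85.7236833
N → positive
Longitude: 1 + 1.939/60 = 1.0323167
W → negative

85.723683, -1.032317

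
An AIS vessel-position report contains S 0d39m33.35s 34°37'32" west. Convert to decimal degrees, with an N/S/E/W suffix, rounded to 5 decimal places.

0.65926° S, 34.62556° W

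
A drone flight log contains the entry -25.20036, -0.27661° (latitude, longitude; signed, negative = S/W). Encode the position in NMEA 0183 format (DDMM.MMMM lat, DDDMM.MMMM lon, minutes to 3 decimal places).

2512.022,S / 00016.597,W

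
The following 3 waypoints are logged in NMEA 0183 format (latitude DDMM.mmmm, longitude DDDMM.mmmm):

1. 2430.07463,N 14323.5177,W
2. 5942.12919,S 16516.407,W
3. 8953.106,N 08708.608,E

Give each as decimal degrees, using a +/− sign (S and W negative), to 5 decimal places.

1. 24.50124, -143.39196
2. -59.70215, -165.27345
3. 89.88510, 87.14347

Point 1:
  φ: split at 2 digits → 24° and 30.07463′; 24 + 30.07463/60 = 24.501244
  N → positive
  λ: degrees = first 3 digits = 143, minutes = 23.5177; 143 + 23.5177/60 = 143.391962
  W ⇒ negate
Point 2:
  Latitude: degrees = first 2 digits = 59, minutes = 42.12919; 59 + 42.12919/60 = 59.702153
  S ⇒ negate
  Lon: split at 3 digits → 165° and 16.407′; 165 + 16.407/60 = 165.273450
  W → negative
Point 3:
  φ: degrees = first 2 digits = 89, minutes = 53.106; 89 + 53.106/60 = 89.885100
  N → positive
  Longitude: split at 3 digits → 087° and 8.608′; 87 + 8.608/60 = 87.143467
  E → positive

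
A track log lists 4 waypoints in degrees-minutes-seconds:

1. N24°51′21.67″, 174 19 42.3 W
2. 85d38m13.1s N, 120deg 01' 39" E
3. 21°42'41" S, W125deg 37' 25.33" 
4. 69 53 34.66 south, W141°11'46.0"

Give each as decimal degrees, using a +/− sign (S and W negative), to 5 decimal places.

Point 1:
  φ: 51′ + 21.67″ = 51.36117′; 24 + 51.36117/60 = 24.856019
  N ⇒ keep positive
  λ: 19′ + 42.3″ = 19.70500′; 174 + 19.70500/60 = 174.328417
  W → negative
Point 2:
  Latitude: 85° + 38/60 + 13.1/3600 = 85 + 0.633333 + 0.003639 = 85.636972
  N ⇒ keep positive
  Lon: 120 + 1/60 + 39/3600 = 120.027500
  E → positive
Point 3:
  Latitude: 21° + 42/60 + 41/3600 = 21 + 0.700000 + 0.011389 = 21.711389
  S → negative
  Longitude: 37′ + 25.33″ = 37.42217′; 125 + 37.42217/60 = 125.623703
  W ⇒ negate
Point 4:
  Latitude: 69° + 53/60 + 34.66/3600 = 69 + 0.883333 + 0.009628 = 69.892961
  hemisphere S, so the sign is −
  Longitude: 141° + 11/60 + 46/3600 = 141 + 0.183333 + 0.012778 = 141.196111
  hemisphere W, so the sign is −

1. 24.85602, -174.32842
2. 85.63697, 120.02750
3. -21.71139, -125.62370
4. -69.89296, -141.19611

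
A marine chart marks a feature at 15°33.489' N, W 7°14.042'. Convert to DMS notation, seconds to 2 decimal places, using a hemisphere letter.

15°33′29.34″ N, 7°14′2.52″ W

Latitude: 33.48900′ → 33′ and 0.48900 × 60 = 29.3400″
Lon: 14.04200′ → 14′ and 0.04200 × 60 = 2.5200″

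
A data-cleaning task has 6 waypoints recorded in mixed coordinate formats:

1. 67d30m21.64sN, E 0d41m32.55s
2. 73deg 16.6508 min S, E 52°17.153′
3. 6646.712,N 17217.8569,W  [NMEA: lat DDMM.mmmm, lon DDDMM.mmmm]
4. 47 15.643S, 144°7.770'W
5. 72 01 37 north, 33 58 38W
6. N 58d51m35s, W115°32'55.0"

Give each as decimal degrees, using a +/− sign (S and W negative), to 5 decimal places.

1. 67.50601, 0.69238
2. -73.27751, 52.28588
3. 66.77853, -172.29762
4. -47.26072, -144.12950
5. 72.02694, -33.97722
6. 58.85972, -115.54861

Point 1:
  Latitude: 67° + 30/60 + 21.64/3600 = 67 + 0.500000 + 0.006011 = 67.506011
  N ⇒ keep positive
  Lon: 41′ + 32.55″ = 41.54250′; 0 + 41.54250/60 = 0.692375
  E → positive
Point 2:
  φ: 73 + 16.6508/60 = 73.277513
  S → negative
  λ: 17.153′ = 0.285883°; total 52.285883
  E → positive
Point 3:
  φ: split at 2 digits → 66° and 46.712′; 66 + 46.712/60 = 66.778533
  N → positive
  λ: split at 3 digits → 172° and 17.8569′; 172 + 17.8569/60 = 172.297615
  W → negative
Point 4:
  φ: 15.643′ = 0.260717°; total 47.260717
  S ⇒ negate
  Longitude: 7.77′ = 0.129500°; total 144.129500
  W ⇒ negate
Point 5:
  φ: 72 + 1/60 + 37/3600 = 72.026944
  N → positive
  λ: 33 + 58/60 + 38/3600 = 33.977222
  W ⇒ negate
Point 6:
  Latitude: 58 + 51/60 + 35/3600 = 58.859722
  N → positive
  Lon: 115° + 32/60 + 55/3600 = 115 + 0.533333 + 0.015278 = 115.548611
  W → negative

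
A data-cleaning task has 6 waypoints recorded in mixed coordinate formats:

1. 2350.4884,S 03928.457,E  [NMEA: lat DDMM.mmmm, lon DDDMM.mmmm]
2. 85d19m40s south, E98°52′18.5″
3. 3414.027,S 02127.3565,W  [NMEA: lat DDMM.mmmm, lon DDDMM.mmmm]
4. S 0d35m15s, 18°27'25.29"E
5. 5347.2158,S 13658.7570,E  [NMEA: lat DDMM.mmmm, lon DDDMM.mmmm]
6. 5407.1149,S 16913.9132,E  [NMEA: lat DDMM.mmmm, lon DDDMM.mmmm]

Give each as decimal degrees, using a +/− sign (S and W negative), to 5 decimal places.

1. -23.84147, 39.47428
2. -85.32778, 98.87181
3. -34.23378, -21.45594
4. -0.58750, 18.45703
5. -53.78693, 136.97928
6. -54.11858, 169.23189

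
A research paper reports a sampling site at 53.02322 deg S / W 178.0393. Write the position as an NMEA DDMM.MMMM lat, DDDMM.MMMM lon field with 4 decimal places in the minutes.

5301.3932,S / 17802.3580,W

Lat: 53° + 0.023220 × 60 = 53° 1.393200′
λ: fractional part 0.039300 → 2.358000 minutes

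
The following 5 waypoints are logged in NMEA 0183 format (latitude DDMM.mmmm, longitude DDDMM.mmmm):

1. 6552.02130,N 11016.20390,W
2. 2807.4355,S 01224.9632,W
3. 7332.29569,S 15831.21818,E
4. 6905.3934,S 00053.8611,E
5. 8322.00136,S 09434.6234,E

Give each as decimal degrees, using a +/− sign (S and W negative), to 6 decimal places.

1. 65.867022, -110.270065
2. -28.123925, -12.416053
3. -73.538262, 158.520303
4. -69.089890, 0.897685
5. -83.366689, 94.577057

Point 1:
  Latitude: degrees = first 2 digits = 65, minutes = 52.0213; 65 + 52.0213/60 = 65.8670217
  N → positive
  Longitude: degrees = first 3 digits = 110, minutes = 16.2039; 110 + 16.2039/60 = 110.2700650
  W ⇒ negate
Point 2:
  φ: degrees = first 2 digits = 28, minutes = 7.4355; 28 + 7.4355/60 = 28.1239250
  hemisphere S, so the sign is −
  Longitude: degrees = first 3 digits = 12, minutes = 24.9632; 12 + 24.9632/60 = 12.4160533
  W → negative
Point 3:
  Latitude: split at 2 digits → 73° and 32.29569′; 73 + 32.29569/60 = 73.5382615
  S → negative
  Lon: split at 3 digits → 158° and 31.21818′; 158 + 31.21818/60 = 158.5203030
  E ⇒ keep positive
Point 4:
  Lat: degrees = first 2 digits = 69, minutes = 5.3934; 69 + 5.3934/60 = 69.0898900
  S → negative
  λ: split at 3 digits → 000° and 53.8611′; 0 + 53.8611/60 = 0.8976850
  E ⇒ keep positive
Point 5:
  φ: degrees = first 2 digits = 83, minutes = 22.00136; 83 + 22.00136/60 = 83.3666893
  S → negative
  λ: degrees = first 3 digits = 94, minutes = 34.6234; 94 + 34.6234/60 = 94.5770567
  E → positive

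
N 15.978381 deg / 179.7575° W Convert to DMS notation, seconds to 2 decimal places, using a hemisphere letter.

15°58′42.17″ N, 179°45′27.00″ W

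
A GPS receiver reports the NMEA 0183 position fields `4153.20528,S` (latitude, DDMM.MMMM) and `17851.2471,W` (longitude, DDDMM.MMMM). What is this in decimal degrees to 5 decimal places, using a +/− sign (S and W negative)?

-41.88675, -178.85412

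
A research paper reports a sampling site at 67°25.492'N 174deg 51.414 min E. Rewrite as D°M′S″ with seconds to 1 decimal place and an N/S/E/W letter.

67°25′29.5″ N, 174°51′24.8″ E

φ: 25.49200′ → 25′ and 0.49200 × 60 = 29.520″
Longitude: fractional minutes 0.41400 × 60 = 24.840″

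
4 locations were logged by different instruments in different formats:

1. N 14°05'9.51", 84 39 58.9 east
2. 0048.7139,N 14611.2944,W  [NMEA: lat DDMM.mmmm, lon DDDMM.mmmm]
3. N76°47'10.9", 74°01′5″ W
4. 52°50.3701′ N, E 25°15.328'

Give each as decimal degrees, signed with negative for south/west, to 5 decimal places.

Point 1:
  Lat: 5′ + 9.51″ = 5.15850′; 14 + 5.15850/60 = 14.085975
  N → positive
  λ: 39′ + 58.9″ = 39.98167′; 84 + 39.98167/60 = 84.666361
  E ⇒ keep positive
Point 2:
  Latitude: split at 2 digits → 00° and 48.7139′; 0 + 48.7139/60 = 0.811898
  N → positive
  Longitude: split at 3 digits → 146° and 11.2944′; 146 + 11.2944/60 = 146.188240
  W ⇒ negate
Point 3:
  φ: 76 + 47/60 + 10.9/3600 = 76.786361
  N ⇒ keep positive
  Longitude: 1′ + 5″ = 1.08333′; 74 + 1.08333/60 = 74.018056
  W ⇒ negate
Point 4:
  Lat: 52 + 50.3701/60 = 52.839502
  N → positive
  Lon: 15.328′ = 0.255467°; total 25.255467
  E ⇒ keep positive

1. 14.08598, 84.66636
2. 0.81190, -146.18824
3. 76.78636, -74.01806
4. 52.83950, 25.25547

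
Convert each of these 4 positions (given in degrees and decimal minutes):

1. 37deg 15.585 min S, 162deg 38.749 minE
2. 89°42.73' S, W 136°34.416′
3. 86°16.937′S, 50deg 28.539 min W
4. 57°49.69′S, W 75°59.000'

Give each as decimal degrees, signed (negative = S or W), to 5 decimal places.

1. -37.25975, 162.64582
2. -89.71217, -136.57360
3. -86.28228, -50.47565
4. -57.82817, -75.98333

Point 1:
  Latitude: 37 + 15.585/60 = 37.259750
  S ⇒ negate
  λ: 38.749′ = 0.645817°; total 162.645817
  E → positive
Point 2:
  Lat: 89 + 42.73/60 = 89.712167
  S ⇒ negate
  λ: 34.416′ = 0.573600°; total 136.573600
  W → negative
Point 3:
  φ: 86 + 16.937/60 = 86.282283
  hemisphere S, so the sign is −
  λ: 28.539′ = 0.475650°; total 50.475650
  W ⇒ negate
Point 4:
  Latitude: 49.69′ = 0.828167°; total 57.828167
  hemisphere S, so the sign is −
  Longitude: 59′ = 0.983333°; total 75.983333
  W ⇒ negate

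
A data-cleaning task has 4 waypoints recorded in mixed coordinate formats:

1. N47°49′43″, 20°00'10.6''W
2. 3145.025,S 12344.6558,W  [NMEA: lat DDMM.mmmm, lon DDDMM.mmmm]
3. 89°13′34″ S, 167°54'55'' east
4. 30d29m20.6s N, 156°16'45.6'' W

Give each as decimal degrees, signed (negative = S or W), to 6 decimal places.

Point 1:
  φ: 49′ + 43″ = 49.71667′; 47 + 49.71667/60 = 47.8286111
  N → positive
  Longitude: 20 + 0/60 + 10.6/3600 = 20.0029444
  W ⇒ negate
Point 2:
  Lat: split at 2 digits → 31° and 45.025′; 31 + 45.025/60 = 31.7504167
  S → negative
  λ: split at 3 digits → 123° and 44.6558′; 123 + 44.6558/60 = 123.7442633
  W ⇒ negate
Point 3:
  φ: 89 + 13/60 + 34/3600 = 89.2261111
  S ⇒ negate
  Lon: 167 + 54/60 + 55/3600 = 167.9152778
  E → positive
Point 4:
  φ: 30° + 29/60 + 20.6/3600 = 30 + 0.483333 + 0.005722 = 30.4890556
  N → positive
  λ: 156 + 16/60 + 45.6/3600 = 156.2793333
  hemisphere W, so the sign is −

1. 47.828611, -20.002944
2. -31.750417, -123.744263
3. -89.226111, 167.915278
4. 30.489056, -156.279333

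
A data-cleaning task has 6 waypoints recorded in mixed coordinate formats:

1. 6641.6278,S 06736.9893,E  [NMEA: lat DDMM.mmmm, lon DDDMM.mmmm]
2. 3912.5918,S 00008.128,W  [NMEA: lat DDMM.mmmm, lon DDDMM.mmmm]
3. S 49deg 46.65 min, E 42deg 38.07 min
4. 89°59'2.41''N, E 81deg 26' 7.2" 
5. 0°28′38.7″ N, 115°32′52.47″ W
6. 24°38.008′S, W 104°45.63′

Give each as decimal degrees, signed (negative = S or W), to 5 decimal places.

Point 1:
  Lat: split at 2 digits → 66° and 41.6278′; 66 + 41.6278/60 = 66.693797
  hemisphere S, so the sign is −
  Lon: split at 3 digits → 067° and 36.9893′; 67 + 36.9893/60 = 67.616488
  E → positive
Point 2:
  Lat: split at 2 digits → 39° and 12.5918′; 39 + 12.5918/60 = 39.209863
  S → negative
  Lon: degrees = first 3 digits = 0, minutes = 8.128; 0 + 8.128/60 = 0.135467
  W ⇒ negate
Point 3:
  Lat: 49 + 46.65/60 = 49.777500
  S ⇒ negate
  Lon: 42 + 38.07/60 = 42.634500
  E → positive
Point 4:
  Lat: 89 + 59/60 + 2.41/3600 = 89.984003
  N ⇒ keep positive
  λ: 26′ + 7.2″ = 26.12000′; 81 + 26.12000/60 = 81.435333
  E ⇒ keep positive
Point 5:
  Latitude: 28′ + 38.7″ = 28.64500′; 0 + 28.64500/60 = 0.477417
  N → positive
  Lon: 115° + 32/60 + 52.47/3600 = 115 + 0.533333 + 0.014575 = 115.547908
  hemisphere W, so the sign is −
Point 6:
  Lat: 38.008′ = 0.633467°; total 24.633467
  hemisphere S, so the sign is −
  Lon: 104 + 45.63/60 = 104.760500
  hemisphere W, so the sign is −

1. -66.69380, 67.61649
2. -39.20986, -0.13547
3. -49.77750, 42.63450
4. 89.98400, 81.43533
5. 0.47742, -115.54791
6. -24.63347, -104.76050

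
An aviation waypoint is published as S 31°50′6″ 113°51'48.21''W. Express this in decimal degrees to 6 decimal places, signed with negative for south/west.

-31.835000, -113.863392

Latitude: 31° + 50/60 + 6/3600 = 31 + 0.833333 + 0.001667 = 31.8350000
hemisphere S, so the sign is −
λ: 51′ + 48.21″ = 51.80350′; 113 + 51.80350/60 = 113.8633917
W → negative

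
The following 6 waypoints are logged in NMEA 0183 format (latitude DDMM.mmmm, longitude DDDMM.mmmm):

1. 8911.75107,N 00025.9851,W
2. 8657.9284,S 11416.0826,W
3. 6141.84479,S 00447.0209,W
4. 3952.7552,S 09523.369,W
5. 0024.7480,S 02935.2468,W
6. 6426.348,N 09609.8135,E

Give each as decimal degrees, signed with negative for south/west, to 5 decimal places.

Point 1:
  Lat: split at 2 digits → 89° and 11.75107′; 89 + 11.75107/60 = 89.195851
  N ⇒ keep positive
  Longitude: degrees = first 3 digits = 0, minutes = 25.9851; 0 + 25.9851/60 = 0.433085
  W → negative
Point 2:
  Lat: split at 2 digits → 86° and 57.9284′; 86 + 57.9284/60 = 86.965473
  S ⇒ negate
  Lon: split at 3 digits → 114° and 16.0826′; 114 + 16.0826/60 = 114.268043
  W → negative
Point 3:
  Lat: split at 2 digits → 61° and 41.84479′; 61 + 41.84479/60 = 61.697413
  S ⇒ negate
  Longitude: degrees = first 3 digits = 4, minutes = 47.0209; 4 + 47.0209/60 = 4.783682
  W → negative
Point 4:
  Lat: split at 2 digits → 39° and 52.7552′; 39 + 52.7552/60 = 39.879253
  S → negative
  Lon: degrees = first 3 digits = 95, minutes = 23.369; 95 + 23.369/60 = 95.389483
  hemisphere W, so the sign is −
Point 5:
  Lat: split at 2 digits → 00° and 24.748′; 0 + 24.748/60 = 0.412467
  S → negative
  Lon: split at 3 digits → 029° and 35.2468′; 29 + 35.2468/60 = 29.587447
  W → negative
Point 6:
  Latitude: split at 2 digits → 64° and 26.348′; 64 + 26.348/60 = 64.439133
  N ⇒ keep positive
  λ: split at 3 digits → 096° and 9.8135′; 96 + 9.8135/60 = 96.163558
  E ⇒ keep positive

1. 89.19585, -0.43309
2. -86.96547, -114.26804
3. -61.69741, -4.78368
4. -39.87925, -95.38948
5. -0.41247, -29.58745
6. 64.43913, 96.16356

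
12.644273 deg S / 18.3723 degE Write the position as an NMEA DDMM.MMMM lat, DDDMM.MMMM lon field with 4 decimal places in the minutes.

φ: minutes = (12.644273 − 12) × 60 = 38.656380
Longitude: fractional part 0.372300 → 22.338000 minutes

1238.6564,S / 01822.3380,E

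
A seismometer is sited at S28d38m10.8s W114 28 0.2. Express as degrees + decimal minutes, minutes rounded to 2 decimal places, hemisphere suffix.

Lat: 38 + 10.8/60 = 38.1800′
Longitude: seconds/60 = 0.00333; minutes = 28 + 0.00333 = 28.0033

28° 38.18′ S, 114° 28.00′ W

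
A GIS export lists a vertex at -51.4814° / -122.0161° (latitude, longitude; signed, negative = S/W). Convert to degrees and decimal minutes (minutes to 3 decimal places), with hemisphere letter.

51° 28.884′ S, 122° 0.966′ W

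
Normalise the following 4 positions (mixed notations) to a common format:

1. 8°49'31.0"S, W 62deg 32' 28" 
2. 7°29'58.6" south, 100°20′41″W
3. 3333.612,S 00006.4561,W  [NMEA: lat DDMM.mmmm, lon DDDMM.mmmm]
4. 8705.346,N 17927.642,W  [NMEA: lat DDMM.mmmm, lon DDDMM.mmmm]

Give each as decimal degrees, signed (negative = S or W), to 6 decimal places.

1. -8.825278, -62.541111
2. -7.499611, -100.344722
3. -33.560200, -0.107602
4. 87.089100, -179.460700

Point 1:
  Latitude: 8 + 49/60 + 31/3600 = 8.8252778
  hemisphere S, so the sign is −
  Longitude: 62° + 32/60 + 28/3600 = 62 + 0.533333 + 0.007778 = 62.5411111
  W → negative
Point 2:
  φ: 7° + 29/60 + 58.6/3600 = 7 + 0.483333 + 0.016278 = 7.4996111
  S → negative
  λ: 100° + 20/60 + 41/3600 = 100 + 0.333333 + 0.011389 = 100.3447222
  hemisphere W, so the sign is −
Point 3:
  Lat: split at 2 digits → 33° and 33.612′; 33 + 33.612/60 = 33.5602000
  hemisphere S, so the sign is −
  λ: degrees = first 3 digits = 0, minutes = 6.4561; 0 + 6.4561/60 = 0.1076017
  hemisphere W, so the sign is −
Point 4:
  Lat: degrees = first 2 digits = 87, minutes = 5.346; 87 + 5.346/60 = 87.0891000
  N ⇒ keep positive
  Lon: split at 3 digits → 179° and 27.642′; 179 + 27.642/60 = 179.4607000
  W ⇒ negate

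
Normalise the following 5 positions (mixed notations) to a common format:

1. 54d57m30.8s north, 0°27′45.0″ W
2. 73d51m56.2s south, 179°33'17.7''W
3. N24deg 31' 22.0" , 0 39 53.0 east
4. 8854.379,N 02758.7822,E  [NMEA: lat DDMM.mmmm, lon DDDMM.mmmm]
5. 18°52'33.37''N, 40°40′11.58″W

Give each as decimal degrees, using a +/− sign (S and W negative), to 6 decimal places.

1. 54.958556, -0.462500
2. -73.865611, -179.554917
3. 24.522778, 0.664722
4. 88.906317, 27.979703
5. 18.875936, -40.669883

Point 1:
  φ: 57′ + 30.8″ = 57.51333′; 54 + 57.51333/60 = 54.9585556
  N → positive
  λ: 0 + 27/60 + 45/3600 = 0.4625000
  W → negative
Point 2:
  Lat: 73 + 51/60 + 56.2/3600 = 73.8656111
  hemisphere S, so the sign is −
  λ: 179 + 33/60 + 17.7/3600 = 179.5549167
  hemisphere W, so the sign is −
Point 3:
  Latitude: 24 + 31/60 + 22/3600 = 24.5227778
  N ⇒ keep positive
  Longitude: 0 + 39/60 + 53/3600 = 0.6647222
  E → positive
Point 4:
  Latitude: split at 2 digits → 88° and 54.379′; 88 + 54.379/60 = 88.9063167
  N ⇒ keep positive
  λ: degrees = first 3 digits = 27, minutes = 58.7822; 27 + 58.7822/60 = 27.9797033
  E → positive
Point 5:
  φ: 18° + 52/60 + 33.37/3600 = 18 + 0.866667 + 0.009269 = 18.8759361
  N → positive
  Lon: 40 + 40/60 + 11.58/3600 = 40.6698833
  hemisphere W, so the sign is −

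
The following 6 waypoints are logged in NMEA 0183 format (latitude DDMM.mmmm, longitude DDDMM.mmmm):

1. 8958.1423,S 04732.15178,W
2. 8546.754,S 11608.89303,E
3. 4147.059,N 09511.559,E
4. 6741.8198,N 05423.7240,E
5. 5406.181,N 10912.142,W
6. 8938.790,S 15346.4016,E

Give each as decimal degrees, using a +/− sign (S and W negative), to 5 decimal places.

1. -89.96904, -47.53586
2. -85.77923, 116.14822
3. 41.78432, 95.19265
4. 67.69700, 54.39540
5. 54.10302, -109.20237
6. -89.64650, 153.77336

Point 1:
  Lat: degrees = first 2 digits = 89, minutes = 58.1423; 89 + 58.1423/60 = 89.969038
  hemisphere S, so the sign is −
  λ: degrees = first 3 digits = 47, minutes = 32.15178; 47 + 32.15178/60 = 47.535863
  hemisphere W, so the sign is −
Point 2:
  φ: degrees = first 2 digits = 85, minutes = 46.754; 85 + 46.754/60 = 85.779233
  S ⇒ negate
  Longitude: degrees = first 3 digits = 116, minutes = 8.89303; 116 + 8.89303/60 = 116.148217
  E → positive
Point 3:
  Latitude: split at 2 digits → 41° and 47.059′; 41 + 47.059/60 = 41.784317
  N → positive
  λ: split at 3 digits → 095° and 11.559′; 95 + 11.559/60 = 95.192650
  E ⇒ keep positive
Point 4:
  Latitude: split at 2 digits → 67° and 41.8198′; 67 + 41.8198/60 = 67.696997
  N ⇒ keep positive
  Longitude: split at 3 digits → 054° and 23.724′; 54 + 23.724/60 = 54.395400
  E ⇒ keep positive
Point 5:
  Lat: split at 2 digits → 54° and 6.181′; 54 + 6.181/60 = 54.103017
  N → positive
  Longitude: split at 3 digits → 109° and 12.142′; 109 + 12.142/60 = 109.202367
  hemisphere W, so the sign is −
Point 6:
  Latitude: degrees = first 2 digits = 89, minutes = 38.79; 89 + 38.79/60 = 89.646500
  S ⇒ negate
  Longitude: degrees = first 3 digits = 153, minutes = 46.4016; 153 + 46.4016/60 = 153.773360
  E ⇒ keep positive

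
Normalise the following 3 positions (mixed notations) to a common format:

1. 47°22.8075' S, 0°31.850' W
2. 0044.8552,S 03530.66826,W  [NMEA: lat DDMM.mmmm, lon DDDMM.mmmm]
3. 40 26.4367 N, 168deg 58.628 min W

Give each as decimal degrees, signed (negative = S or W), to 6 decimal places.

1. -47.380125, -0.530833
2. -0.747587, -35.511138
3. 40.440612, -168.977133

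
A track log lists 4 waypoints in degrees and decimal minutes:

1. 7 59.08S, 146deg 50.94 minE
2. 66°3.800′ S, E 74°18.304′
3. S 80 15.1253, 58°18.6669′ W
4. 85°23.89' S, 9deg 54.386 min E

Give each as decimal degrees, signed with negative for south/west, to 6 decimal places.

Point 1:
  φ: 59.08′ = 0.984667°; total 7.9846667
  hemisphere S, so the sign is −
  Lon: 146 + 50.94/60 = 146.8490000
  E ⇒ keep positive
Point 2:
  Lat: 3.8′ = 0.063333°; total 66.0633333
  hemisphere S, so the sign is −
  λ: 74 + 18.304/60 = 74.3050667
  E ⇒ keep positive
Point 3:
  φ: 80 + 15.1253/60 = 80.2520883
  S ⇒ negate
  Longitude: 58 + 18.6669/60 = 58.3111150
  hemisphere W, so the sign is −
Point 4:
  φ: 23.89′ = 0.398167°; total 85.3981667
  hemisphere S, so the sign is −
  Lon: 9 + 54.386/60 = 9.9064333
  E → positive

1. -7.984667, 146.849000
2. -66.063333, 74.305067
3. -80.252088, -58.311115
4. -85.398167, 9.906433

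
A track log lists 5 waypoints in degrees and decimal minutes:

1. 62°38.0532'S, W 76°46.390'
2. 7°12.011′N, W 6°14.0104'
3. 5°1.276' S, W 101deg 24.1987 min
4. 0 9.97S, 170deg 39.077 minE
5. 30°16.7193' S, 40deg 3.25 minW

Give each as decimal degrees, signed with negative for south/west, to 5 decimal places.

1. -62.63422, -76.77317
2. 7.20018, -6.23351
3. -5.02127, -101.40331
4. -0.16617, 170.65128
5. -30.27866, -40.05417

Point 1:
  Lat: 38.0532′ = 0.634220°; total 62.634220
  hemisphere S, so the sign is −
  λ: 76 + 46.39/60 = 76.773167
  hemisphere W, so the sign is −
Point 2:
  φ: 12.011′ = 0.200183°; total 7.200183
  N → positive
  Lon: 14.0104′ = 0.233507°; total 6.233507
  W → negative
Point 3:
  Latitude: 5 + 1.276/60 = 5.021267
  S → negative
  Lon: 24.1987′ = 0.403312°; total 101.403312
  W ⇒ negate
Point 4:
  Lat: 0 + 9.97/60 = 0.166167
  hemisphere S, so the sign is −
  Lon: 170 + 39.077/60 = 170.651283
  E ⇒ keep positive
Point 5:
  φ: 30 + 16.7193/60 = 30.278655
  S ⇒ negate
  λ: 40 + 3.25/60 = 40.054167
  W → negative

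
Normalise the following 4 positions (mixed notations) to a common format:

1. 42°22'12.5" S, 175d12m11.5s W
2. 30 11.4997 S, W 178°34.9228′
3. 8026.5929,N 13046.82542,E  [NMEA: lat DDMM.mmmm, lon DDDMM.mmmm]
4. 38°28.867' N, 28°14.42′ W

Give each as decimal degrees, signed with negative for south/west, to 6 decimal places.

1. -42.370139, -175.203194
2. -30.191662, -178.582047
3. 80.443215, 130.780424
4. 38.481117, -28.240333

Point 1:
  Lat: 22′ + 12.5″ = 22.20833′; 42 + 22.20833/60 = 42.3701389
  hemisphere S, so the sign is −
  Longitude: 175 + 12/60 + 11.5/3600 = 175.2031944
  W ⇒ negate
Point 2:
  Lat: 11.4997′ = 0.191662°; total 30.1916617
  S ⇒ negate
  Lon: 34.9228′ = 0.582047°; total 178.5820467
  hemisphere W, so the sign is −
Point 3:
  φ: degrees = first 2 digits = 80, minutes = 26.5929; 80 + 26.5929/60 = 80.4432150
  N → positive
  Longitude: split at 3 digits → 130° and 46.82542′; 130 + 46.82542/60 = 130.7804237
  E ⇒ keep positive
Point 4:
  Latitude: 28.867′ = 0.481117°; total 38.4811167
  N ⇒ keep positive
  Longitude: 14.42′ = 0.240333°; total 28.2403333
  W → negative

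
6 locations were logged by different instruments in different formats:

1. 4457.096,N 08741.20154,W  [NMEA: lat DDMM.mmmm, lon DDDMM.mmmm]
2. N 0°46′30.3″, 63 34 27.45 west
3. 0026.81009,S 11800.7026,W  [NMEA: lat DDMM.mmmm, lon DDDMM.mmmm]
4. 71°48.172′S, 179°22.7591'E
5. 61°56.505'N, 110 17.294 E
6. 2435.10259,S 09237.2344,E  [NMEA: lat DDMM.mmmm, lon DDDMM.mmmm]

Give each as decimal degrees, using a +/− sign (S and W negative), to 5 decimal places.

1. 44.95160, -87.68669
2. 0.77508, -63.57429
3. -0.44683, -118.01171
4. -71.80287, 179.37932
5. 61.94175, 110.28823
6. -24.58504, 92.62057

Point 1:
  φ: split at 2 digits → 44° and 57.096′; 44 + 57.096/60 = 44.951600
  N ⇒ keep positive
  Longitude: degrees = first 3 digits = 87, minutes = 41.20154; 87 + 41.20154/60 = 87.686692
  W → negative
Point 2:
  Lat: 0° + 46/60 + 30.3/3600 = 0 + 0.766667 + 0.008417 = 0.775083
  N ⇒ keep positive
  Longitude: 63 + 34/60 + 27.45/3600 = 63.574292
  W → negative
Point 3:
  φ: degrees = first 2 digits = 0, minutes = 26.81009; 0 + 26.81009/60 = 0.446835
  S → negative
  λ: split at 3 digits → 118° and 0.7026′; 118 + 0.7026/60 = 118.011710
  W ⇒ negate
Point 4:
  Latitude: 48.172′ = 0.802867°; total 71.802867
  S → negative
  λ: 179 + 22.7591/60 = 179.379318
  E → positive
Point 5:
  Lat: 56.505′ = 0.941750°; total 61.941750
  N → positive
  λ: 17.294′ = 0.288233°; total 110.288233
  E ⇒ keep positive
Point 6:
  Latitude: degrees = first 2 digits = 24, minutes = 35.10259; 24 + 35.10259/60 = 24.585043
  hemisphere S, so the sign is −
  Lon: degrees = first 3 digits = 92, minutes = 37.2344; 92 + 37.2344/60 = 92.620573
  E → positive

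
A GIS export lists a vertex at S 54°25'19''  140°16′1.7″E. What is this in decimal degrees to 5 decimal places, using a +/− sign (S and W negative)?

-54.42194, 140.26714

φ: 25′ + 19″ = 25.31667′; 54 + 25.31667/60 = 54.421944
hemisphere S, so the sign is −
Longitude: 16′ + 1.7″ = 16.02833′; 140 + 16.02833/60 = 140.267139
E ⇒ keep positive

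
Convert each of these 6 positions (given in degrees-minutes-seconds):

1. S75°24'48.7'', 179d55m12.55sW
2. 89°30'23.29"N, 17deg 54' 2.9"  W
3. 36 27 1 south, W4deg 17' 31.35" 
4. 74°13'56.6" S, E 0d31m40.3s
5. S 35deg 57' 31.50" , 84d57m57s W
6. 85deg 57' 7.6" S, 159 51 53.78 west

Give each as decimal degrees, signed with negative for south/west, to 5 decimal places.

1. -75.41353, -179.92015
2. 89.50647, -17.90081
3. -36.45028, -4.29204
4. -74.23239, 0.52786
5. -35.95875, -84.96583
6. -85.95211, -159.86494

Point 1:
  φ: 75° + 24/60 + 48.7/3600 = 75 + 0.400000 + 0.013528 = 75.413528
  S → negative
  λ: 179 + 55/60 + 12.55/3600 = 179.920153
  W ⇒ negate
Point 2:
  φ: 30′ + 23.29″ = 30.38817′; 89 + 30.38817/60 = 89.506469
  N ⇒ keep positive
  Longitude: 54′ + 2.9″ = 54.04833′; 17 + 54.04833/60 = 17.900806
  hemisphere W, so the sign is −
Point 3:
  φ: 36 + 27/60 + 1/3600 = 36.450278
  S → negative
  λ: 4° + 17/60 + 31.35/3600 = 4 + 0.283333 + 0.008708 = 4.292042
  W ⇒ negate
Point 4:
  φ: 74° + 13/60 + 56.6/3600 = 74 + 0.216667 + 0.015722 = 74.232389
  S → negative
  λ: 31′ + 40.3″ = 31.67167′; 0 + 31.67167/60 = 0.527861
  E → positive
Point 5:
  φ: 35 + 57/60 + 31.5/3600 = 35.958750
  hemisphere S, so the sign is −
  Longitude: 84° + 57/60 + 57/3600 = 84 + 0.950000 + 0.015833 = 84.965833
  W ⇒ negate
Point 6:
  φ: 85° + 57/60 + 7.6/3600 = 85 + 0.950000 + 0.002111 = 85.952111
  S ⇒ negate
  Longitude: 159 + 51/60 + 53.78/3600 = 159.864939
  W ⇒ negate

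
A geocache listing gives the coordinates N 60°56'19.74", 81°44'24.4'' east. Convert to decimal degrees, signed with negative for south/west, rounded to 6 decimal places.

Latitude: 56′ + 19.74″ = 56.32900′; 60 + 56.32900/60 = 60.9388167
N → positive
Longitude: 44′ + 24.4″ = 44.40667′; 81 + 44.40667/60 = 81.7401111
E ⇒ keep positive

60.938817, 81.740111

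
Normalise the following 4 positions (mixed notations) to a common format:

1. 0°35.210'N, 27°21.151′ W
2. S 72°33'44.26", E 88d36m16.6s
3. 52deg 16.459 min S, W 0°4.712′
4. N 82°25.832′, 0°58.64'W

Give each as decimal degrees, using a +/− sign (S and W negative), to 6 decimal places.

1. 0.586833, -27.352517
2. -72.562294, 88.604611
3. -52.274317, -0.078533
4. 82.430533, -0.977333

Point 1:
  Latitude: 0 + 35.21/60 = 0.5868333
  N → positive
  λ: 21.151′ = 0.352517°; total 27.3525167
  hemisphere W, so the sign is −
Point 2:
  φ: 72° + 33/60 + 44.26/3600 = 72 + 0.550000 + 0.012294 = 72.5622944
  hemisphere S, so the sign is −
  λ: 36′ + 16.6″ = 36.27667′; 88 + 36.27667/60 = 88.6046111
  E ⇒ keep positive
Point 3:
  Latitude: 52 + 16.459/60 = 52.2743167
  S ⇒ negate
  λ: 4.712′ = 0.078533°; total 0.0785333
  W → negative
Point 4:
  φ: 82 + 25.832/60 = 82.4305333
  N ⇒ keep positive
  Lon: 58.64′ = 0.977333°; total 0.9773333
  hemisphere W, so the sign is −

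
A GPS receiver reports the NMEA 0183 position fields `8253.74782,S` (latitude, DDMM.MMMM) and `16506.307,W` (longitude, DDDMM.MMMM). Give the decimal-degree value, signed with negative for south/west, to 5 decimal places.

-82.89580, -165.10512

φ: degrees = first 2 digits = 82, minutes = 53.74782; 82 + 53.74782/60 = 82.895797
S → negative
Longitude: split at 3 digits → 165° and 6.307′; 165 + 6.307/60 = 165.105117
hemisphere W, so the sign is −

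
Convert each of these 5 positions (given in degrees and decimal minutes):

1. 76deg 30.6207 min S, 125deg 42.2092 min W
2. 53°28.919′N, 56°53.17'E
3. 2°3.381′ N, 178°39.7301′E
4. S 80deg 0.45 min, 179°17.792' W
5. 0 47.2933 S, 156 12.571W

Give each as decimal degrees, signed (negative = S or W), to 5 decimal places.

1. -76.51035, -125.70349
2. 53.48198, 56.88617
3. 2.05635, 178.66217
4. -80.00750, -179.29653
5. -0.78822, -156.20952

Point 1:
  Latitude: 76 + 30.6207/60 = 76.510345
  S → negative
  Lon: 125 + 42.2092/60 = 125.703487
  hemisphere W, so the sign is −
Point 2:
  φ: 28.919′ = 0.481983°; total 53.481983
  N ⇒ keep positive
  Lon: 56 + 53.17/60 = 56.886167
  E → positive
Point 3:
  Latitude: 3.381′ = 0.056350°; total 2.056350
  N ⇒ keep positive
  λ: 39.7301′ = 0.662168°; total 178.662168
  E ⇒ keep positive
Point 4:
  φ: 0.45′ = 0.007500°; total 80.007500
  S → negative
  Longitude: 179 + 17.792/60 = 179.296533
  hemisphere W, so the sign is −
Point 5:
  Lat: 0 + 47.2933/60 = 0.788222
  hemisphere S, so the sign is −
  λ: 156 + 12.571/60 = 156.209517
  W → negative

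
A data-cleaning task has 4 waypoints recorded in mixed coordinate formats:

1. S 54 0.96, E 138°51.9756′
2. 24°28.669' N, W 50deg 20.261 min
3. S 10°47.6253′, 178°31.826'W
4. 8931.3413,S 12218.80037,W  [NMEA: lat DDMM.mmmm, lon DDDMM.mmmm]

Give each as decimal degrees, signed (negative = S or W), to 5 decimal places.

1. -54.01600, 138.86626
2. 24.47782, -50.33768
3. -10.79376, -178.53043
4. -89.52236, -122.31334

Point 1:
  Lat: 0.96′ = 0.016000°; total 54.016000
  S ⇒ negate
  Lon: 138 + 51.9756/60 = 138.866260
  E ⇒ keep positive
Point 2:
  φ: 28.669′ = 0.477817°; total 24.477817
  N ⇒ keep positive
  Lon: 50 + 20.261/60 = 50.337683
  W → negative
Point 3:
  φ: 10 + 47.6253/60 = 10.793755
  S → negative
  Lon: 31.826′ = 0.530433°; total 178.530433
  W → negative
Point 4:
  Lat: split at 2 digits → 89° and 31.3413′; 89 + 31.3413/60 = 89.522355
  S ⇒ negate
  Lon: split at 3 digits → 122° and 18.80037′; 122 + 18.80037/60 = 122.313340
  W ⇒ negate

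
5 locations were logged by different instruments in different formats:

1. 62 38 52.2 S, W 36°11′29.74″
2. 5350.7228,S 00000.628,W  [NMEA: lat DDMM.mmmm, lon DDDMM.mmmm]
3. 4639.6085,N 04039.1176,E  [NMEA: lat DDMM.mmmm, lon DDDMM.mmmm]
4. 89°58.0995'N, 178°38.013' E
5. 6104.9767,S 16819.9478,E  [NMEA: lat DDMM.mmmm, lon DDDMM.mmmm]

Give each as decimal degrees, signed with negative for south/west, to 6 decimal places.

1. -62.647833, -36.191594
2. -53.845380, -0.010467
3. 46.660142, 40.651960
4. 89.968325, 178.633550
5. -61.082945, 168.332463

Point 1:
  Latitude: 62° + 38/60 + 52.2/3600 = 62 + 0.633333 + 0.014500 = 62.6478333
  S ⇒ negate
  λ: 36° + 11/60 + 29.74/3600 = 36 + 0.183333 + 0.008261 = 36.1915944
  W → negative
Point 2:
  Latitude: degrees = first 2 digits = 53, minutes = 50.7228; 53 + 50.7228/60 = 53.8453800
  S ⇒ negate
  Longitude: degrees = first 3 digits = 0, minutes = 0.628; 0 + 0.628/60 = 0.0104667
  W → negative
Point 3:
  Latitude: degrees = first 2 digits = 46, minutes = 39.6085; 46 + 39.6085/60 = 46.6601417
  N → positive
  λ: split at 3 digits → 040° and 39.1176′; 40 + 39.1176/60 = 40.6519600
  E → positive
Point 4:
  φ: 58.0995′ = 0.968325°; total 89.9683250
  N → positive
  λ: 38.013′ = 0.633550°; total 178.6335500
  E → positive
Point 5:
  Latitude: degrees = first 2 digits = 61, minutes = 4.9767; 61 + 4.9767/60 = 61.0829450
  S ⇒ negate
  λ: split at 3 digits → 168° and 19.9478′; 168 + 19.9478/60 = 168.3324633
  E → positive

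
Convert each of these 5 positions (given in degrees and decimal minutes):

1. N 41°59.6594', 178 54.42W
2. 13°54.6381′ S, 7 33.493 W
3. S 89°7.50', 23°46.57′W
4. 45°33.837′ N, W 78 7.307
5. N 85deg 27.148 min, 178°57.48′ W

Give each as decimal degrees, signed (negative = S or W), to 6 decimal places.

Point 1:
  φ: 41 + 59.6594/60 = 41.9943233
  N → positive
  λ: 178 + 54.42/60 = 178.9070000
  hemisphere W, so the sign is −
Point 2:
  Latitude: 13 + 54.6381/60 = 13.9106350
  S → negative
  Longitude: 7 + 33.493/60 = 7.5582167
  hemisphere W, so the sign is −
Point 3:
  Latitude: 7.5′ = 0.125000°; total 89.1250000
  S → negative
  λ: 46.57′ = 0.776167°; total 23.7761667
  hemisphere W, so the sign is −
Point 4:
  Latitude: 45 + 33.837/60 = 45.5639500
  N ⇒ keep positive
  Longitude: 78 + 7.307/60 = 78.1217833
  W → negative
Point 5:
  Lat: 27.148′ = 0.452467°; total 85.4524667
  N → positive
  Lon: 178 + 57.48/60 = 178.9580000
  W → negative

1. 41.994323, -178.907000
2. -13.910635, -7.558217
3. -89.125000, -23.776167
4. 45.563950, -78.121783
5. 85.452467, -178.958000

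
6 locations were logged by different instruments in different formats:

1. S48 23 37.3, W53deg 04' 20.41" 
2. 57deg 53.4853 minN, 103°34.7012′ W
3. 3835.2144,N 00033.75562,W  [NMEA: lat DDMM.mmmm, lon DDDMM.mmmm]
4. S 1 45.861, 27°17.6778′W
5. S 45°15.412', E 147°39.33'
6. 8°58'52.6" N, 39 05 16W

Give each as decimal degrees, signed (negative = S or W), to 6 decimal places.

Point 1:
  φ: 48 + 23/60 + 37.3/3600 = 48.3936944
  S → negative
  Lon: 4′ + 20.41″ = 4.34017′; 53 + 4.34017/60 = 53.0723361
  hemisphere W, so the sign is −
Point 2:
  φ: 53.4853′ = 0.891422°; total 57.8914217
  N ⇒ keep positive
  Lon: 34.7012′ = 0.578353°; total 103.5783533
  W ⇒ negate
Point 3:
  Latitude: split at 2 digits → 38° and 35.2144′; 38 + 35.2144/60 = 38.5869067
  N ⇒ keep positive
  λ: degrees = first 3 digits = 0, minutes = 33.75562; 0 + 33.75562/60 = 0.5625937
  W → negative
Point 4:
  Latitude: 1 + 45.861/60 = 1.7643500
  S ⇒ negate
  λ: 27 + 17.6778/60 = 27.2946300
  W → negative
Point 5:
  Lat: 15.412′ = 0.256867°; total 45.2568667
  hemisphere S, so the sign is −
  λ: 147 + 39.33/60 = 147.6555000
  E → positive
Point 6:
  Lat: 8° + 58/60 + 52.6/3600 = 8 + 0.966667 + 0.014611 = 8.9812778
  N → positive
  Longitude: 39 + 5/60 + 16/3600 = 39.0877778
  W ⇒ negate

1. -48.393694, -53.072336
2. 57.891422, -103.578353
3. 38.586907, -0.562594
4. -1.764350, -27.294630
5. -45.256867, 147.655500
6. 8.981278, -39.087778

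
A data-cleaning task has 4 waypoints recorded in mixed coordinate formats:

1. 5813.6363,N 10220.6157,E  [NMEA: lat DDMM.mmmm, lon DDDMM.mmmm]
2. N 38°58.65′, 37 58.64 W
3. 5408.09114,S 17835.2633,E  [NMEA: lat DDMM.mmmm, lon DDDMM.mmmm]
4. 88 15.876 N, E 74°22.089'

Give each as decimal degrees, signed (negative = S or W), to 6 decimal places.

Point 1:
  φ: split at 2 digits → 58° and 13.6363′; 58 + 13.6363/60 = 58.2272717
  N ⇒ keep positive
  λ: degrees = first 3 digits = 102, minutes = 20.6157; 102 + 20.6157/60 = 102.3435950
  E ⇒ keep positive
Point 2:
  Lat: 38 + 58.65/60 = 38.9775000
  N → positive
  λ: 37 + 58.64/60 = 37.9773333
  hemisphere W, so the sign is −
Point 3:
  Lat: degrees = first 2 digits = 54, minutes = 8.09114; 54 + 8.09114/60 = 54.1348523
  hemisphere S, so the sign is −
  Lon: split at 3 digits → 178° and 35.2633′; 178 + 35.2633/60 = 178.5877217
  E → positive
Point 4:
  φ: 15.876′ = 0.264600°; total 88.2646000
  N ⇒ keep positive
  Longitude: 22.089′ = 0.368150°; total 74.3681500
  E → positive

1. 58.227272, 102.343595
2. 38.977500, -37.977333
3. -54.134852, 178.587722
4. 88.264600, 74.368150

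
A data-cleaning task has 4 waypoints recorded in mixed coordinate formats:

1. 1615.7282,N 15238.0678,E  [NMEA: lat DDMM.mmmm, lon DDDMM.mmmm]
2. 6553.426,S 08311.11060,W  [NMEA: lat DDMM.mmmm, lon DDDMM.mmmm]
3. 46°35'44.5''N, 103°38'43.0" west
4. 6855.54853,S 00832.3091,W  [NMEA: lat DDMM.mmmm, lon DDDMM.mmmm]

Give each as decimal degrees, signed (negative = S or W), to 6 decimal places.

1. 16.262137, 152.634463
2. -65.890433, -83.185177
3. 46.595694, -103.645278
4. -68.925809, -8.538485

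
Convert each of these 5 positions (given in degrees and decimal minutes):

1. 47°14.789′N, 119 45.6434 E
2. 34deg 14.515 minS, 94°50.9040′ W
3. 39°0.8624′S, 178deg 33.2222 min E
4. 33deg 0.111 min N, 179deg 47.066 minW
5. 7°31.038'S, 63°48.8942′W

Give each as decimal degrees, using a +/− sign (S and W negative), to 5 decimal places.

Point 1:
  Latitude: 47 + 14.789/60 = 47.246483
  N ⇒ keep positive
  Lon: 45.6434′ = 0.760723°; total 119.760723
  E → positive
Point 2:
  φ: 34 + 14.515/60 = 34.241917
  hemisphere S, so the sign is −
  Lon: 50.904′ = 0.848400°; total 94.848400
  W ⇒ negate
Point 3:
  φ: 39 + 0.8624/60 = 39.014373
  S ⇒ negate
  λ: 178 + 33.2222/60 = 178.553703
  E → positive
Point 4:
  Latitude: 33 + 0.111/60 = 33.001850
  N → positive
  Lon: 47.066′ = 0.784433°; total 179.784433
  hemisphere W, so the sign is −
Point 5:
  Latitude: 31.038′ = 0.517300°; total 7.517300
  S → negative
  Longitude: 63 + 48.8942/60 = 63.814903
  hemisphere W, so the sign is −

1. 47.24648, 119.76072
2. -34.24192, -94.84840
3. -39.01437, 178.55370
4. 33.00185, -179.78443
5. -7.51730, -63.81490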